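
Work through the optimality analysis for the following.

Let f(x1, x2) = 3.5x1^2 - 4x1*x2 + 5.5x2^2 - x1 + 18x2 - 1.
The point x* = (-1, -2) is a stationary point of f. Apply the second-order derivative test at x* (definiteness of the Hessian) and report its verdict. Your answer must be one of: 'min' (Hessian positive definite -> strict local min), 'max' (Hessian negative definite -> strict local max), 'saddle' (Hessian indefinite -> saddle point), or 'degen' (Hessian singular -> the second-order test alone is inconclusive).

Compute the Hessian H = grad^2 f:
  H = [[7, -4], [-4, 11]]
Verify stationarity: grad f(x*) = H x* + g = (0, 0).
Eigenvalues of H: 4.5279, 13.4721.
Both eigenvalues > 0, so H is positive definite -> x* is a strict local min.

min


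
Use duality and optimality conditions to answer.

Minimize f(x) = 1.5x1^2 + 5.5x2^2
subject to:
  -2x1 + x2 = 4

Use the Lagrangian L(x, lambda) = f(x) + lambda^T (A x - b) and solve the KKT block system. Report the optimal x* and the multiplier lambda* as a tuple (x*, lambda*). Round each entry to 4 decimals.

Form the Lagrangian:
  L(x, lambda) = (1/2) x^T Q x + c^T x + lambda^T (A x - b)
Stationarity (grad_x L = 0): Q x + c + A^T lambda = 0.
Primal feasibility: A x = b.

This gives the KKT block system:
  [ Q   A^T ] [ x     ]   [-c ]
  [ A    0  ] [ lambda ] = [ b ]

Solving the linear system:
  x*      = (-1.8723, 0.2553)
  lambda* = (-2.8085)
  f(x*)   = 5.617

x* = (-1.8723, 0.2553), lambda* = (-2.8085)


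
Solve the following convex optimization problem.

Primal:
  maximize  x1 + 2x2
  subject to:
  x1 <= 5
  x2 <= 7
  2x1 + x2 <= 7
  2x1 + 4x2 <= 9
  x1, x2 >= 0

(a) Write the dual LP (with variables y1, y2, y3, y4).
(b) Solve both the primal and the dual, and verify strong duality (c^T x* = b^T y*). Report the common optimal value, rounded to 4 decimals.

The standard primal-dual pair for 'max c^T x s.t. A x <= b, x >= 0' is:
  Dual:  min b^T y  s.t.  A^T y >= c,  y >= 0.

So the dual LP is:
  minimize  5y1 + 7y2 + 7y3 + 9y4
  subject to:
    y1 + 2y3 + 2y4 >= 1
    y2 + y3 + 4y4 >= 2
    y1, y2, y3, y4 >= 0

Solving the primal: x* = (3.1667, 0.6667).
  primal value c^T x* = 4.5.
Solving the dual: y* = (0, 0, 0, 0.5).
  dual value b^T y* = 4.5.
Strong duality: c^T x* = b^T y*. Confirmed.

4.5


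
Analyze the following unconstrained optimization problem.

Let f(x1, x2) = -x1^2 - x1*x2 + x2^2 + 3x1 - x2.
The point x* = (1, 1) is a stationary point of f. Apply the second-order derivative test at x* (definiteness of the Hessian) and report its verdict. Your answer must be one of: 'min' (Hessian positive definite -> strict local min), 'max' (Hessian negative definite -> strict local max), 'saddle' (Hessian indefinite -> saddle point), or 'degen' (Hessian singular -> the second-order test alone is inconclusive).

Compute the Hessian H = grad^2 f:
  H = [[-2, -1], [-1, 2]]
Verify stationarity: grad f(x*) = H x* + g = (0, 0).
Eigenvalues of H: -2.2361, 2.2361.
Eigenvalues have mixed signs, so H is indefinite -> x* is a saddle point.

saddle


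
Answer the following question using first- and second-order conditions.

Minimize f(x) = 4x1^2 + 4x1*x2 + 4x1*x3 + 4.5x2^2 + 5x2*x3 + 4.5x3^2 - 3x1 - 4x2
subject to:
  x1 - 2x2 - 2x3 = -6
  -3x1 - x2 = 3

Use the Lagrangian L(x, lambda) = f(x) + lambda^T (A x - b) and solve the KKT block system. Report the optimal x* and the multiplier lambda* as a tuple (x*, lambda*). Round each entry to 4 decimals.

Form the Lagrangian:
  L(x, lambda) = (1/2) x^T Q x + c^T x + lambda^T (A x - b)
Stationarity (grad_x L = 0): Q x + c + A^T lambda = 0.
Primal feasibility: A x = b.

This gives the KKT block system:
  [ Q   A^T ] [ x     ]   [-c ]
  [ A    0  ] [ lambda ] = [ b ]

Solving the linear system:
  x*      = (-1.5115, 1.5344, 0.7099)
  lambda* = (4.0076, -0.7023)
  f(x*)   = 12.2748

x* = (-1.5115, 1.5344, 0.7099), lambda* = (4.0076, -0.7023)


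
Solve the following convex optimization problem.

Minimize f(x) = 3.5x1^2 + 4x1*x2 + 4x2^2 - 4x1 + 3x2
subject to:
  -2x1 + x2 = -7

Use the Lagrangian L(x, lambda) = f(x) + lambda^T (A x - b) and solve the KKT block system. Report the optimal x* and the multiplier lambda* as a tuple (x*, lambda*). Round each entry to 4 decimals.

Form the Lagrangian:
  L(x, lambda) = (1/2) x^T Q x + c^T x + lambda^T (A x - b)
Stationarity (grad_x L = 0): Q x + c + A^T lambda = 0.
Primal feasibility: A x = b.

This gives the KKT block system:
  [ Q   A^T ] [ x     ]   [-c ]
  [ A    0  ] [ lambda ] = [ b ]

Solving the linear system:
  x*      = (2.5091, -1.9818)
  lambda* = (2.8182)
  f(x*)   = 1.8727

x* = (2.5091, -1.9818), lambda* = (2.8182)


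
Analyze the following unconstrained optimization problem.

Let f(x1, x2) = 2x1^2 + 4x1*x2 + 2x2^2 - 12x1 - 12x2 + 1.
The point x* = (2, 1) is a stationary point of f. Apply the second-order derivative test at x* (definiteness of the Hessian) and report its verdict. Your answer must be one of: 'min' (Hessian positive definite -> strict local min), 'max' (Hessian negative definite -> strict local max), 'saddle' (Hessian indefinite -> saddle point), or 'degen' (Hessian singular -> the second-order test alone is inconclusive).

Compute the Hessian H = grad^2 f:
  H = [[4, 4], [4, 4]]
Verify stationarity: grad f(x*) = H x* + g = (0, 0).
Eigenvalues of H: 0, 8.
H has a zero eigenvalue (singular; positive semidefinite but not definite), so H is neither positive definite, negative definite, nor indefinite. The second-order test alone is inconclusive -> degen.
(Indeed, f is constant along the null direction of H through x*, so x* is not a strict local extremum.)

degen


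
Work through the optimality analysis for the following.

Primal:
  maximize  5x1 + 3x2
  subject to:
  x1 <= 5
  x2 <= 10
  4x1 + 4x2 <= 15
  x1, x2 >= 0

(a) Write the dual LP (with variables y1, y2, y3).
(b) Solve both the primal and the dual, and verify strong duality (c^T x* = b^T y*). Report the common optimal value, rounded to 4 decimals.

The standard primal-dual pair for 'max c^T x s.t. A x <= b, x >= 0' is:
  Dual:  min b^T y  s.t.  A^T y >= c,  y >= 0.

So the dual LP is:
  minimize  5y1 + 10y2 + 15y3
  subject to:
    y1 + 4y3 >= 5
    y2 + 4y3 >= 3
    y1, y2, y3 >= 0

Solving the primal: x* = (3.75, 0).
  primal value c^T x* = 18.75.
Solving the dual: y* = (0, 0, 1.25).
  dual value b^T y* = 18.75.
Strong duality: c^T x* = b^T y*. Confirmed.

18.75


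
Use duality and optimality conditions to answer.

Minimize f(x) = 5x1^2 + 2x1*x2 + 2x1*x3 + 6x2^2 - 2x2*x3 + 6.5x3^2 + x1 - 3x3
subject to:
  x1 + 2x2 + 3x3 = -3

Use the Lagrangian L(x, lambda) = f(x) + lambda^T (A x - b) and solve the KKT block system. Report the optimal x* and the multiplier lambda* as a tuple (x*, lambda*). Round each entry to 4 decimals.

Form the Lagrangian:
  L(x, lambda) = (1/2) x^T Q x + c^T x + lambda^T (A x - b)
Stationarity (grad_x L = 0): Q x + c + A^T lambda = 0.
Primal feasibility: A x = b.

This gives the KKT block system:
  [ Q   A^T ] [ x     ]   [-c ]
  [ A    0  ] [ lambda ] = [ b ]

Solving the linear system:
  x*      = (-0.1859, -0.5812, -0.5506)
  lambda* = (3.1224)
  f(x*)   = 5.4165

x* = (-0.1859, -0.5812, -0.5506), lambda* = (3.1224)


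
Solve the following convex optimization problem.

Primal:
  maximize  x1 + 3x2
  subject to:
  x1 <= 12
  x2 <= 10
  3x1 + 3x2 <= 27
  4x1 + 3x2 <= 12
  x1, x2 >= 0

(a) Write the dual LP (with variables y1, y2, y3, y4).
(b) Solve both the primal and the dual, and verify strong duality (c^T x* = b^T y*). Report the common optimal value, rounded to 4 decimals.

The standard primal-dual pair for 'max c^T x s.t. A x <= b, x >= 0' is:
  Dual:  min b^T y  s.t.  A^T y >= c,  y >= 0.

So the dual LP is:
  minimize  12y1 + 10y2 + 27y3 + 12y4
  subject to:
    y1 + 3y3 + 4y4 >= 1
    y2 + 3y3 + 3y4 >= 3
    y1, y2, y3, y4 >= 0

Solving the primal: x* = (0, 4).
  primal value c^T x* = 12.
Solving the dual: y* = (0, 0, 0, 1).
  dual value b^T y* = 12.
Strong duality: c^T x* = b^T y*. Confirmed.

12


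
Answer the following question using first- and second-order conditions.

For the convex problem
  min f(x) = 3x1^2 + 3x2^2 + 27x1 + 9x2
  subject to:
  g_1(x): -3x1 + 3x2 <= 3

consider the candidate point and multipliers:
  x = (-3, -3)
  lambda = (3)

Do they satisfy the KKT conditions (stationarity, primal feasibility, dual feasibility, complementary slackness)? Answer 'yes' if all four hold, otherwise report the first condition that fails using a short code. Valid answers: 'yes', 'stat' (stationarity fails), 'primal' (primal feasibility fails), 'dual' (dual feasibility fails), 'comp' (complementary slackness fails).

Gradient of f: grad f(x) = Q x + c = (9, -9)
Constraint values g_i(x) = a_i^T x - b_i:
  g_1((-3, -3)) = -3
Stationarity residual: grad f(x) + sum_i lambda_i a_i = (0, 0)
  -> stationarity OK
Primal feasibility (all g_i <= 0): OK
Dual feasibility (all lambda_i >= 0): OK
Complementary slackness (lambda_i * g_i(x) = 0 for all i): FAILS

Verdict: the first failing condition is complementary_slackness -> comp.

comp


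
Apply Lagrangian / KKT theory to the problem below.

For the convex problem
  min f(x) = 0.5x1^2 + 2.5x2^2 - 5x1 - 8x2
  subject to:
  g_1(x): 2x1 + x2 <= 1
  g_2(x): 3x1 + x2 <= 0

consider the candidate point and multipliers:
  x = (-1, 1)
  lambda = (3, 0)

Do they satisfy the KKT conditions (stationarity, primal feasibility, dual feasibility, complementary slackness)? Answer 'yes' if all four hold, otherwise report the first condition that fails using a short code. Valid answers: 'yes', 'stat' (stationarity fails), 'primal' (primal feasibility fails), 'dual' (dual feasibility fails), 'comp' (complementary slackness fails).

Gradient of f: grad f(x) = Q x + c = (-6, -3)
Constraint values g_i(x) = a_i^T x - b_i:
  g_1((-1, 1)) = -2
  g_2((-1, 1)) = -2
Stationarity residual: grad f(x) + sum_i lambda_i a_i = (0, 0)
  -> stationarity OK
Primal feasibility (all g_i <= 0): OK
Dual feasibility (all lambda_i >= 0): OK
Complementary slackness (lambda_i * g_i(x) = 0 for all i): FAILS

Verdict: the first failing condition is complementary_slackness -> comp.

comp


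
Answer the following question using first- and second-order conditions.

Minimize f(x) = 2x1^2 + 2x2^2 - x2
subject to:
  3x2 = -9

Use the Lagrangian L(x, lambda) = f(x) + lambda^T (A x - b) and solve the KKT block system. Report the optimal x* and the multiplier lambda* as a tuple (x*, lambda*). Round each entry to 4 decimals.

Form the Lagrangian:
  L(x, lambda) = (1/2) x^T Q x + c^T x + lambda^T (A x - b)
Stationarity (grad_x L = 0): Q x + c + A^T lambda = 0.
Primal feasibility: A x = b.

This gives the KKT block system:
  [ Q   A^T ] [ x     ]   [-c ]
  [ A    0  ] [ lambda ] = [ b ]

Solving the linear system:
  x*      = (0, -3)
  lambda* = (4.3333)
  f(x*)   = 21

x* = (0, -3), lambda* = (4.3333)


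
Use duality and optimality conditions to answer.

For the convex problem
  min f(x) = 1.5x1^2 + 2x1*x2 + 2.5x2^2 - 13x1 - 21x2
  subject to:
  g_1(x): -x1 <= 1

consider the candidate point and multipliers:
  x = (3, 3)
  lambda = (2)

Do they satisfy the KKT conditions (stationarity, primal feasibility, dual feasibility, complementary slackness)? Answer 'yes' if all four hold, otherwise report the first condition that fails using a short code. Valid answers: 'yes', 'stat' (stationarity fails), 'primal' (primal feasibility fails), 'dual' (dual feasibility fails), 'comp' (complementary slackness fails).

Gradient of f: grad f(x) = Q x + c = (2, 0)
Constraint values g_i(x) = a_i^T x - b_i:
  g_1((3, 3)) = -4
Stationarity residual: grad f(x) + sum_i lambda_i a_i = (0, 0)
  -> stationarity OK
Primal feasibility (all g_i <= 0): OK
Dual feasibility (all lambda_i >= 0): OK
Complementary slackness (lambda_i * g_i(x) = 0 for all i): FAILS

Verdict: the first failing condition is complementary_slackness -> comp.

comp


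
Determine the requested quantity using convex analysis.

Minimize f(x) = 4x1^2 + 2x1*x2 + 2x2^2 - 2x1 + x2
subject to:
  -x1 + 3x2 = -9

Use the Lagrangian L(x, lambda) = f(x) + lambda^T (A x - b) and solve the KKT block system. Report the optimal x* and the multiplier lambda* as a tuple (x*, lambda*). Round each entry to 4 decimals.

Form the Lagrangian:
  L(x, lambda) = (1/2) x^T Q x + c^T x + lambda^T (A x - b)
Stationarity (grad_x L = 0): Q x + c + A^T lambda = 0.
Primal feasibility: A x = b.

This gives the KKT block system:
  [ Q   A^T ] [ x     ]   [-c ]
  [ A    0  ] [ lambda ] = [ b ]

Solving the linear system:
  x*      = (1.1932, -2.6023)
  lambda* = (2.3409)
  f(x*)   = 8.0398

x* = (1.1932, -2.6023), lambda* = (2.3409)


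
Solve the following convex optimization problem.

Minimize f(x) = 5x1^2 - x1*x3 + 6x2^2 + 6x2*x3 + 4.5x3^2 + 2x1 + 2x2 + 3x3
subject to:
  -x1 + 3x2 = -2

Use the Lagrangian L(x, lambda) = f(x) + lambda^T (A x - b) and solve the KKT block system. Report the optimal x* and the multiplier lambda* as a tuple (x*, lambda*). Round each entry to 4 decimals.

Form the Lagrangian:
  L(x, lambda) = (1/2) x^T Q x + c^T x + lambda^T (A x - b)
Stationarity (grad_x L = 0): Q x + c + A^T lambda = 0.
Primal feasibility: A x = b.

This gives the KKT block system:
  [ Q   A^T ] [ x     ]   [-c ]
  [ A    0  ] [ lambda ] = [ b ]

Solving the linear system:
  x*      = (-0.0099, -0.67, 0.1122)
  lambda* = (1.7888)
  f(x*)   = 1.2772

x* = (-0.0099, -0.67, 0.1122), lambda* = (1.7888)


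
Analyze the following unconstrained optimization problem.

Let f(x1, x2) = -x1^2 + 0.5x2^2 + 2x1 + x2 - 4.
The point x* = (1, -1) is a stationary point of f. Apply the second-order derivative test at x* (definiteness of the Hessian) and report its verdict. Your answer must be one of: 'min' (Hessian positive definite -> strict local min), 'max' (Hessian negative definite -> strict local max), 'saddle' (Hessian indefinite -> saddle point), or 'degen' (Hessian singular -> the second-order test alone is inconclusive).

Compute the Hessian H = grad^2 f:
  H = [[-2, 0], [0, 1]]
Verify stationarity: grad f(x*) = H x* + g = (0, 0).
Eigenvalues of H: -2, 1.
Eigenvalues have mixed signs, so H is indefinite -> x* is a saddle point.

saddle


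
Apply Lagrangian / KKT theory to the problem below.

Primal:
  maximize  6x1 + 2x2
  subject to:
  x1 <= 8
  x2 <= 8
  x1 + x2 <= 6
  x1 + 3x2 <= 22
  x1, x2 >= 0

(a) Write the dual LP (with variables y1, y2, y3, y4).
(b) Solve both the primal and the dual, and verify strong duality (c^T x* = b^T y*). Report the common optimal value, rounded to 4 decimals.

The standard primal-dual pair for 'max c^T x s.t. A x <= b, x >= 0' is:
  Dual:  min b^T y  s.t.  A^T y >= c,  y >= 0.

So the dual LP is:
  minimize  8y1 + 8y2 + 6y3 + 22y4
  subject to:
    y1 + y3 + y4 >= 6
    y2 + y3 + 3y4 >= 2
    y1, y2, y3, y4 >= 0

Solving the primal: x* = (6, 0).
  primal value c^T x* = 36.
Solving the dual: y* = (0, 0, 6, 0).
  dual value b^T y* = 36.
Strong duality: c^T x* = b^T y*. Confirmed.

36


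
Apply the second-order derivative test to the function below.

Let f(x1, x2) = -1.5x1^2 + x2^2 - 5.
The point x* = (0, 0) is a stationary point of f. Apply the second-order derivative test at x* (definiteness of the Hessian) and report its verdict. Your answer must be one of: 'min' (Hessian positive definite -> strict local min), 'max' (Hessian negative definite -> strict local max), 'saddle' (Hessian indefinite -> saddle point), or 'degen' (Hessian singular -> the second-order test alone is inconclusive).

Compute the Hessian H = grad^2 f:
  H = [[-3, 0], [0, 2]]
Verify stationarity: grad f(x*) = H x* + g = (0, 0).
Eigenvalues of H: -3, 2.
Eigenvalues have mixed signs, so H is indefinite -> x* is a saddle point.

saddle


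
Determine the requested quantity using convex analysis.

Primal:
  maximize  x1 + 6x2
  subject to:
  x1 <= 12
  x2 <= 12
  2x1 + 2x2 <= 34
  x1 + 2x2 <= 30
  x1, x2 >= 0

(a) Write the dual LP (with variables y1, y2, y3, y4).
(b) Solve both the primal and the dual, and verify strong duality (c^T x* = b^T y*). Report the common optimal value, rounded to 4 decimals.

The standard primal-dual pair for 'max c^T x s.t. A x <= b, x >= 0' is:
  Dual:  min b^T y  s.t.  A^T y >= c,  y >= 0.

So the dual LP is:
  minimize  12y1 + 12y2 + 34y3 + 30y4
  subject to:
    y1 + 2y3 + y4 >= 1
    y2 + 2y3 + 2y4 >= 6
    y1, y2, y3, y4 >= 0

Solving the primal: x* = (5, 12).
  primal value c^T x* = 77.
Solving the dual: y* = (0, 5, 0.5, 0).
  dual value b^T y* = 77.
Strong duality: c^T x* = b^T y*. Confirmed.

77


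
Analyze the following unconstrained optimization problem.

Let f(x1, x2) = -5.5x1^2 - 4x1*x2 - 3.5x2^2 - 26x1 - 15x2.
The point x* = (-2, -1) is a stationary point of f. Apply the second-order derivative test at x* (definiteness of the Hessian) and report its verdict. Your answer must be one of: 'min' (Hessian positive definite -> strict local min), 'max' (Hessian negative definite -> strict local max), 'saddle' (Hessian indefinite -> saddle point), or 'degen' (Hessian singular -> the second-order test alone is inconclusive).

Compute the Hessian H = grad^2 f:
  H = [[-11, -4], [-4, -7]]
Verify stationarity: grad f(x*) = H x* + g = (0, 0).
Eigenvalues of H: -13.4721, -4.5279.
Both eigenvalues < 0, so H is negative definite -> x* is a strict local max.

max


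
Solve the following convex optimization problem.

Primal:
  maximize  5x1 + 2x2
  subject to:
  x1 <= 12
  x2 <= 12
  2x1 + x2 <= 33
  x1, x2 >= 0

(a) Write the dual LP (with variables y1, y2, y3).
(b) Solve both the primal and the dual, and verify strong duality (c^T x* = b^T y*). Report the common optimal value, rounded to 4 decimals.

The standard primal-dual pair for 'max c^T x s.t. A x <= b, x >= 0' is:
  Dual:  min b^T y  s.t.  A^T y >= c,  y >= 0.

So the dual LP is:
  minimize  12y1 + 12y2 + 33y3
  subject to:
    y1 + 2y3 >= 5
    y2 + y3 >= 2
    y1, y2, y3 >= 0

Solving the primal: x* = (12, 9).
  primal value c^T x* = 78.
Solving the dual: y* = (1, 0, 2).
  dual value b^T y* = 78.
Strong duality: c^T x* = b^T y*. Confirmed.

78


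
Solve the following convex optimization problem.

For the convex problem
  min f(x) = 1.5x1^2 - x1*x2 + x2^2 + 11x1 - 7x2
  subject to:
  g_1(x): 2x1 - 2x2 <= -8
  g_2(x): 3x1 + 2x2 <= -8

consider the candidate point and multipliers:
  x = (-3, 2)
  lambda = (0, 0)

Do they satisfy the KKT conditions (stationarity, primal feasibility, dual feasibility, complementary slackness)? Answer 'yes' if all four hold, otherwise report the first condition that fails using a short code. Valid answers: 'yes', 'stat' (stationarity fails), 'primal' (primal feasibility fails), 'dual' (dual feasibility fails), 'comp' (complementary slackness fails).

Gradient of f: grad f(x) = Q x + c = (0, 0)
Constraint values g_i(x) = a_i^T x - b_i:
  g_1((-3, 2)) = -2
  g_2((-3, 2)) = 3
Stationarity residual: grad f(x) + sum_i lambda_i a_i = (0, 0)
  -> stationarity OK
Primal feasibility (all g_i <= 0): FAILS
Dual feasibility (all lambda_i >= 0): OK
Complementary slackness (lambda_i * g_i(x) = 0 for all i): OK

Verdict: the first failing condition is primal_feasibility -> primal.

primal


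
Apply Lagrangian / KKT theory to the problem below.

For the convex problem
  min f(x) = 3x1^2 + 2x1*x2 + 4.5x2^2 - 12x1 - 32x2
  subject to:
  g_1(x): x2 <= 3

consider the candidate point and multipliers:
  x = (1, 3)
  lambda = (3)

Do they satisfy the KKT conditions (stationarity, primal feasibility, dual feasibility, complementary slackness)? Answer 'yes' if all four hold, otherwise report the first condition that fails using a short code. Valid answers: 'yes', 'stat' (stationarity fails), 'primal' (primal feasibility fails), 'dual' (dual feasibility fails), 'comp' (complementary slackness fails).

Gradient of f: grad f(x) = Q x + c = (0, -3)
Constraint values g_i(x) = a_i^T x - b_i:
  g_1((1, 3)) = 0
Stationarity residual: grad f(x) + sum_i lambda_i a_i = (0, 0)
  -> stationarity OK
Primal feasibility (all g_i <= 0): OK
Dual feasibility (all lambda_i >= 0): OK
Complementary slackness (lambda_i * g_i(x) = 0 for all i): OK

Verdict: yes, KKT holds.

yes


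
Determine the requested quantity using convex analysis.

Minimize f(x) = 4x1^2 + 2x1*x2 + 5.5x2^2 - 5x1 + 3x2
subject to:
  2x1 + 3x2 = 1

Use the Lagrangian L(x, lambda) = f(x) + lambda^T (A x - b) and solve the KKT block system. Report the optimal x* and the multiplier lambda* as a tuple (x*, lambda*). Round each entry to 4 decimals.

Form the Lagrangian:
  L(x, lambda) = (1/2) x^T Q x + c^T x + lambda^T (A x - b)
Stationarity (grad_x L = 0): Q x + c + A^T lambda = 0.
Primal feasibility: A x = b.

This gives the KKT block system:
  [ Q   A^T ] [ x     ]   [-c ]
  [ A    0  ] [ lambda ] = [ b ]

Solving the linear system:
  x*      = (0.8587, -0.2391)
  lambda* = (-0.6957)
  f(x*)   = -2.1576

x* = (0.8587, -0.2391), lambda* = (-0.6957)


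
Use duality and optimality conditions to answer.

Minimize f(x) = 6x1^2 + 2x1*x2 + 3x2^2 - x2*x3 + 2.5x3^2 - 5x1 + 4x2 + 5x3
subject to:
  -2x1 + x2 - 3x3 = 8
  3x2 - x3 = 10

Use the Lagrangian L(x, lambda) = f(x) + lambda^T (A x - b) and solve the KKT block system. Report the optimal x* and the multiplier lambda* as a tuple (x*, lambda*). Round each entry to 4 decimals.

Form the Lagrangian:
  L(x, lambda) = (1/2) x^T Q x + c^T x + lambda^T (A x - b)
Stationarity (grad_x L = 0): Q x + c + A^T lambda = 0.
Primal feasibility: A x = b.

This gives the KKT block system:
  [ Q   A^T ] [ x     ]   [-c ]
  [ A    0  ] [ lambda ] = [ b ]

Solving the linear system:
  x*      = (0.0136, 2.7466, -1.7602)
  lambda* = (0.3281, -7.5317)
  f(x*)   = 37.405

x* = (0.0136, 2.7466, -1.7602), lambda* = (0.3281, -7.5317)


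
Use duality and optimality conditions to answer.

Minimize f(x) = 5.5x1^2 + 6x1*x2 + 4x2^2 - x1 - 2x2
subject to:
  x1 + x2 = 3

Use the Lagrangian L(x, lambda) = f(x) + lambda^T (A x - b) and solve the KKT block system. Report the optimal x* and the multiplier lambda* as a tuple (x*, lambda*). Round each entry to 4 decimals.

Form the Lagrangian:
  L(x, lambda) = (1/2) x^T Q x + c^T x + lambda^T (A x - b)
Stationarity (grad_x L = 0): Q x + c + A^T lambda = 0.
Primal feasibility: A x = b.

This gives the KKT block system:
  [ Q   A^T ] [ x     ]   [-c ]
  [ A    0  ] [ lambda ] = [ b ]

Solving the linear system:
  x*      = (0.7143, 2.2857)
  lambda* = (-20.5714)
  f(x*)   = 28.2143

x* = (0.7143, 2.2857), lambda* = (-20.5714)


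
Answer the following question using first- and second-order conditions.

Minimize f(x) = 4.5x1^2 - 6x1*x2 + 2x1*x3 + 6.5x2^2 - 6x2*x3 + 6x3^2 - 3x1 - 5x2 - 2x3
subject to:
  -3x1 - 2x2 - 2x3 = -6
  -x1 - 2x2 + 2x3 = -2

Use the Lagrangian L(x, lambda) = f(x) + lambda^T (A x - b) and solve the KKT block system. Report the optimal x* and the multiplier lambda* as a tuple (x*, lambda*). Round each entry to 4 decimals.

Form the Lagrangian:
  L(x, lambda) = (1/2) x^T Q x + c^T x + lambda^T (A x - b)
Stationarity (grad_x L = 0): Q x + c + A^T lambda = 0.
Primal feasibility: A x = b.

This gives the KKT block system:
  [ Q   A^T ] [ x     ]   [-c ]
  [ A    0  ] [ lambda ] = [ b ]

Solving the linear system:
  x*      = (0.931, 1.069, 0.5345)
  lambda* = (-0.0086, 0.0603)
  f(x*)   = -4.569

x* = (0.931, 1.069, 0.5345), lambda* = (-0.0086, 0.0603)


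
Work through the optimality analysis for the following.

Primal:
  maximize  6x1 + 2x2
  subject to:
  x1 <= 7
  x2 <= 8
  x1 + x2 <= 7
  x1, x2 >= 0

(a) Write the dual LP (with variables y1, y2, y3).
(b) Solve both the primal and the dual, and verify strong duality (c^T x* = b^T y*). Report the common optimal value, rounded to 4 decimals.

The standard primal-dual pair for 'max c^T x s.t. A x <= b, x >= 0' is:
  Dual:  min b^T y  s.t.  A^T y >= c,  y >= 0.

So the dual LP is:
  minimize  7y1 + 8y2 + 7y3
  subject to:
    y1 + y3 >= 6
    y2 + y3 >= 2
    y1, y2, y3 >= 0

Solving the primal: x* = (7, 0).
  primal value c^T x* = 42.
Solving the dual: y* = (4, 0, 2).
  dual value b^T y* = 42.
Strong duality: c^T x* = b^T y*. Confirmed.

42


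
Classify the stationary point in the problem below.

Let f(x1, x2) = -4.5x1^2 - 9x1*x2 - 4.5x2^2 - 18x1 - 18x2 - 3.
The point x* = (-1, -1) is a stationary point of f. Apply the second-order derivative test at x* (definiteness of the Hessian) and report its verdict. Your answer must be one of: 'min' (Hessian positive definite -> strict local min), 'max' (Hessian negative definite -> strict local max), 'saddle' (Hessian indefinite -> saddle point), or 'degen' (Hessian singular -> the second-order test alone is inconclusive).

Compute the Hessian H = grad^2 f:
  H = [[-9, -9], [-9, -9]]
Verify stationarity: grad f(x*) = H x* + g = (0, 0).
Eigenvalues of H: -18, 0.
H has a zero eigenvalue (singular; negative semidefinite but not definite), so H is neither positive definite, negative definite, nor indefinite. The second-order test alone is inconclusive -> degen.
(Indeed, f is constant along the null direction of H through x*, so x* is not a strict local extremum.)

degen


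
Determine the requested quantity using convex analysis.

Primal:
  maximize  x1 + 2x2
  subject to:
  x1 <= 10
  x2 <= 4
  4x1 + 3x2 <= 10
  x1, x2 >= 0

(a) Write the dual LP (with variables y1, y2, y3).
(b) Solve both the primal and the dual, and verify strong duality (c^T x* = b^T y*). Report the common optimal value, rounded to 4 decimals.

The standard primal-dual pair for 'max c^T x s.t. A x <= b, x >= 0' is:
  Dual:  min b^T y  s.t.  A^T y >= c,  y >= 0.

So the dual LP is:
  minimize  10y1 + 4y2 + 10y3
  subject to:
    y1 + 4y3 >= 1
    y2 + 3y3 >= 2
    y1, y2, y3 >= 0

Solving the primal: x* = (0, 3.3333).
  primal value c^T x* = 6.6667.
Solving the dual: y* = (0, 0, 0.6667).
  dual value b^T y* = 6.6667.
Strong duality: c^T x* = b^T y*. Confirmed.

6.6667


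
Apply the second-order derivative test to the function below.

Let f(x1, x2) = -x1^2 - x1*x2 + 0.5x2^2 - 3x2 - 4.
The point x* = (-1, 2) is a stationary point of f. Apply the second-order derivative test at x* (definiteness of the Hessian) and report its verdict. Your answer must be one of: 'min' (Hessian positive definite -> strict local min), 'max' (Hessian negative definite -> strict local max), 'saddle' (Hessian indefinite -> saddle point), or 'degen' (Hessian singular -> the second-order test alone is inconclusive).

Compute the Hessian H = grad^2 f:
  H = [[-2, -1], [-1, 1]]
Verify stationarity: grad f(x*) = H x* + g = (0, 0).
Eigenvalues of H: -2.3028, 1.3028.
Eigenvalues have mixed signs, so H is indefinite -> x* is a saddle point.

saddle


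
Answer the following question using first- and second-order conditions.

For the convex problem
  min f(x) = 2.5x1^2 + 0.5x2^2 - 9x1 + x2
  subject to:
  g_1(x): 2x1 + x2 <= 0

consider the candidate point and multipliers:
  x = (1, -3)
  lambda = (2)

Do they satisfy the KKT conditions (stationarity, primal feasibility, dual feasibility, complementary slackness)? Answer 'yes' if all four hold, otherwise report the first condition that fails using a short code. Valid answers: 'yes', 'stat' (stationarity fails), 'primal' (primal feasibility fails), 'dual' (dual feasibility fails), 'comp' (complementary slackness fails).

Gradient of f: grad f(x) = Q x + c = (-4, -2)
Constraint values g_i(x) = a_i^T x - b_i:
  g_1((1, -3)) = -1
Stationarity residual: grad f(x) + sum_i lambda_i a_i = (0, 0)
  -> stationarity OK
Primal feasibility (all g_i <= 0): OK
Dual feasibility (all lambda_i >= 0): OK
Complementary slackness (lambda_i * g_i(x) = 0 for all i): FAILS

Verdict: the first failing condition is complementary_slackness -> comp.

comp


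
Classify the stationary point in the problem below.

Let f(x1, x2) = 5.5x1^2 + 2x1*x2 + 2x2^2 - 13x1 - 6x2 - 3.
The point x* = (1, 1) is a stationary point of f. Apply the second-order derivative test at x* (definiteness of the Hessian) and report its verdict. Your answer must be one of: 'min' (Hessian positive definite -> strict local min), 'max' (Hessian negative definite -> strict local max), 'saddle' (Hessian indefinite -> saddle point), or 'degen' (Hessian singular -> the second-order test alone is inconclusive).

Compute the Hessian H = grad^2 f:
  H = [[11, 2], [2, 4]]
Verify stationarity: grad f(x*) = H x* + g = (0, 0).
Eigenvalues of H: 3.4689, 11.5311.
Both eigenvalues > 0, so H is positive definite -> x* is a strict local min.

min


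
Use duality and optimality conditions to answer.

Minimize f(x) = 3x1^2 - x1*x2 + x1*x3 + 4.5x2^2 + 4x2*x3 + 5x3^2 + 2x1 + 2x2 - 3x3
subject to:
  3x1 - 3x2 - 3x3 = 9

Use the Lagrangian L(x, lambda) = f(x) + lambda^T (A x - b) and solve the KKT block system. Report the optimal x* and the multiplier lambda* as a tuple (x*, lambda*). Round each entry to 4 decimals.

Form the Lagrangian:
  L(x, lambda) = (1/2) x^T Q x + c^T x + lambda^T (A x - b)
Stationarity (grad_x L = 0): Q x + c + A^T lambda = 0.
Primal feasibility: A x = b.

This gives the KKT block system:
  [ Q   A^T ] [ x     ]   [-c ]
  [ A    0  ] [ lambda ] = [ b ]

Solving the linear system:
  x*      = (1.4179, -1.0597, -0.5224)
  lambda* = (-3.6816)
  f(x*)   = 17.709

x* = (1.4179, -1.0597, -0.5224), lambda* = (-3.6816)


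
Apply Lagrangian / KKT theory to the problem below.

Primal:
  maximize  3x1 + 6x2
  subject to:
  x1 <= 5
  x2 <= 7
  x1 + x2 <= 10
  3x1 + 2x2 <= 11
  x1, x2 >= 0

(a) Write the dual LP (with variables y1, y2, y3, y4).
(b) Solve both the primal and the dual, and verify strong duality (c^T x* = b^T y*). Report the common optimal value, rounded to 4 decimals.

The standard primal-dual pair for 'max c^T x s.t. A x <= b, x >= 0' is:
  Dual:  min b^T y  s.t.  A^T y >= c,  y >= 0.

So the dual LP is:
  minimize  5y1 + 7y2 + 10y3 + 11y4
  subject to:
    y1 + y3 + 3y4 >= 3
    y2 + y3 + 2y4 >= 6
    y1, y2, y3, y4 >= 0

Solving the primal: x* = (0, 5.5).
  primal value c^T x* = 33.
Solving the dual: y* = (0, 0, 0, 3).
  dual value b^T y* = 33.
Strong duality: c^T x* = b^T y*. Confirmed.

33


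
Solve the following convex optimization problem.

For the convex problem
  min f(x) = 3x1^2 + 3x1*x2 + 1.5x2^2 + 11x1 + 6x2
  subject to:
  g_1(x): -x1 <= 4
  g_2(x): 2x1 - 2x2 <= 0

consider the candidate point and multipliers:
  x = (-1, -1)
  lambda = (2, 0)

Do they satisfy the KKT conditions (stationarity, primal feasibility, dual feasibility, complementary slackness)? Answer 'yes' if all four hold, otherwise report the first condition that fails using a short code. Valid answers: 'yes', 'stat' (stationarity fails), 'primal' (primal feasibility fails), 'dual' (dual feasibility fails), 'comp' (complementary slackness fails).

Gradient of f: grad f(x) = Q x + c = (2, 0)
Constraint values g_i(x) = a_i^T x - b_i:
  g_1((-1, -1)) = -3
  g_2((-1, -1)) = 0
Stationarity residual: grad f(x) + sum_i lambda_i a_i = (0, 0)
  -> stationarity OK
Primal feasibility (all g_i <= 0): OK
Dual feasibility (all lambda_i >= 0): OK
Complementary slackness (lambda_i * g_i(x) = 0 for all i): FAILS

Verdict: the first failing condition is complementary_slackness -> comp.

comp


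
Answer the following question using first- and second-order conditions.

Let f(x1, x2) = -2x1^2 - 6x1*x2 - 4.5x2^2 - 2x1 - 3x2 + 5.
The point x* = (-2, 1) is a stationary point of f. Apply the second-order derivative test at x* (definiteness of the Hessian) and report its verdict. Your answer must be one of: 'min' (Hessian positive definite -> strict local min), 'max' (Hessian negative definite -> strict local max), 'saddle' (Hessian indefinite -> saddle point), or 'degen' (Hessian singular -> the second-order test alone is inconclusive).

Compute the Hessian H = grad^2 f:
  H = [[-4, -6], [-6, -9]]
Verify stationarity: grad f(x*) = H x* + g = (0, 0).
Eigenvalues of H: -13, 0.
H has a zero eigenvalue (singular; negative semidefinite but not definite), so H is neither positive definite, negative definite, nor indefinite. The second-order test alone is inconclusive -> degen.
(Indeed, f is constant along the null direction of H through x*, so x* is not a strict local extremum.)

degen


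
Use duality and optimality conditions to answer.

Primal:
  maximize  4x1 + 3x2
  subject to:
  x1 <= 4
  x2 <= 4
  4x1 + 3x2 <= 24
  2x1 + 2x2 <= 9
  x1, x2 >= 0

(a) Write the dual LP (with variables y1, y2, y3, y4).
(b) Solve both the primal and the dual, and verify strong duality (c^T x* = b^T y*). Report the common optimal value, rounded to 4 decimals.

The standard primal-dual pair for 'max c^T x s.t. A x <= b, x >= 0' is:
  Dual:  min b^T y  s.t.  A^T y >= c,  y >= 0.

So the dual LP is:
  minimize  4y1 + 4y2 + 24y3 + 9y4
  subject to:
    y1 + 4y3 + 2y4 >= 4
    y2 + 3y3 + 2y4 >= 3
    y1, y2, y3, y4 >= 0

Solving the primal: x* = (4, 0.5).
  primal value c^T x* = 17.5.
Solving the dual: y* = (1, 0, 0, 1.5).
  dual value b^T y* = 17.5.
Strong duality: c^T x* = b^T y*. Confirmed.

17.5


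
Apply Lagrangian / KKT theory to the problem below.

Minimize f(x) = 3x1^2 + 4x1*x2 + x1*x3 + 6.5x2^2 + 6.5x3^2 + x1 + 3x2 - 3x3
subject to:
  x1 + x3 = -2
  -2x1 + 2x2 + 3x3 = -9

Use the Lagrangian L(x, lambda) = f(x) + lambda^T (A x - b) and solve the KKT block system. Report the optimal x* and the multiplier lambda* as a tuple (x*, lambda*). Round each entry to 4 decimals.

Form the Lagrangian:
  L(x, lambda) = (1/2) x^T Q x + c^T x + lambda^T (A x - b)
Stationarity (grad_x L = 0): Q x + c + A^T lambda = 0.
Primal feasibility: A x = b.

This gives the KKT block system:
  [ Q   A^T ] [ x     ]   [-c ]
  [ A    0  ] [ lambda ] = [ b ]

Solving the linear system:
  x*      = (0.1628, -1.093, -2.1628)
  lambda* = (15.1163, 5.2791)
  f(x*)   = 40.5581

x* = (0.1628, -1.093, -2.1628), lambda* = (15.1163, 5.2791)


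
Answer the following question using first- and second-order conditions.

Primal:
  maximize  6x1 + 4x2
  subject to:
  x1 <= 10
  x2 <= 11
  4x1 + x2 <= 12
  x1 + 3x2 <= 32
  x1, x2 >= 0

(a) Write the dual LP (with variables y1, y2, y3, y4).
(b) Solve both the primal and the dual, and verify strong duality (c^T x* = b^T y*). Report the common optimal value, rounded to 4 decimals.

The standard primal-dual pair for 'max c^T x s.t. A x <= b, x >= 0' is:
  Dual:  min b^T y  s.t.  A^T y >= c,  y >= 0.

So the dual LP is:
  minimize  10y1 + 11y2 + 12y3 + 32y4
  subject to:
    y1 + 4y3 + y4 >= 6
    y2 + y3 + 3y4 >= 4
    y1, y2, y3, y4 >= 0

Solving the primal: x* = (0.3636, 10.5455).
  primal value c^T x* = 44.3636.
Solving the dual: y* = (0, 0, 1.2727, 0.9091).
  dual value b^T y* = 44.3636.
Strong duality: c^T x* = b^T y*. Confirmed.

44.3636


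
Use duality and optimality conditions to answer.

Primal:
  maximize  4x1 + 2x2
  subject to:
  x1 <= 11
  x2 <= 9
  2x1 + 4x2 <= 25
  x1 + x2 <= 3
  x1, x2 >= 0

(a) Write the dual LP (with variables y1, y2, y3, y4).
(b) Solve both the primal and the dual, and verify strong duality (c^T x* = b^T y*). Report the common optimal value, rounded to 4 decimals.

The standard primal-dual pair for 'max c^T x s.t. A x <= b, x >= 0' is:
  Dual:  min b^T y  s.t.  A^T y >= c,  y >= 0.

So the dual LP is:
  minimize  11y1 + 9y2 + 25y3 + 3y4
  subject to:
    y1 + 2y3 + y4 >= 4
    y2 + 4y3 + y4 >= 2
    y1, y2, y3, y4 >= 0

Solving the primal: x* = (3, 0).
  primal value c^T x* = 12.
Solving the dual: y* = (0, 0, 0, 4).
  dual value b^T y* = 12.
Strong duality: c^T x* = b^T y*. Confirmed.

12


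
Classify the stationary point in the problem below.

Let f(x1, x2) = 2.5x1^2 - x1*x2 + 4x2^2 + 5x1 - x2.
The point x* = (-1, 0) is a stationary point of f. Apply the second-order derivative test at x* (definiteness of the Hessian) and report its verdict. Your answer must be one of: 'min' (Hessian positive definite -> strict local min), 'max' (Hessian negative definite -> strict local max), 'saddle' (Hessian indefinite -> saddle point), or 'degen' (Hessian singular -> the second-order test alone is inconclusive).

Compute the Hessian H = grad^2 f:
  H = [[5, -1], [-1, 8]]
Verify stationarity: grad f(x*) = H x* + g = (0, 0).
Eigenvalues of H: 4.6972, 8.3028.
Both eigenvalues > 0, so H is positive definite -> x* is a strict local min.

min


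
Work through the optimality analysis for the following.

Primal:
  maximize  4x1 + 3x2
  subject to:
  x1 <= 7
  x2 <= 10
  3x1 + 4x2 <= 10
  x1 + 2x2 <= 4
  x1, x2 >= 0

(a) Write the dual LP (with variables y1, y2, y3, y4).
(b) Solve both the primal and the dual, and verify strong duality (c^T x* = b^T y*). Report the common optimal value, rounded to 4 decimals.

The standard primal-dual pair for 'max c^T x s.t. A x <= b, x >= 0' is:
  Dual:  min b^T y  s.t.  A^T y >= c,  y >= 0.

So the dual LP is:
  minimize  7y1 + 10y2 + 10y3 + 4y4
  subject to:
    y1 + 3y3 + y4 >= 4
    y2 + 4y3 + 2y4 >= 3
    y1, y2, y3, y4 >= 0

Solving the primal: x* = (3.3333, 0).
  primal value c^T x* = 13.3333.
Solving the dual: y* = (0, 0, 1.3333, 0).
  dual value b^T y* = 13.3333.
Strong duality: c^T x* = b^T y*. Confirmed.

13.3333


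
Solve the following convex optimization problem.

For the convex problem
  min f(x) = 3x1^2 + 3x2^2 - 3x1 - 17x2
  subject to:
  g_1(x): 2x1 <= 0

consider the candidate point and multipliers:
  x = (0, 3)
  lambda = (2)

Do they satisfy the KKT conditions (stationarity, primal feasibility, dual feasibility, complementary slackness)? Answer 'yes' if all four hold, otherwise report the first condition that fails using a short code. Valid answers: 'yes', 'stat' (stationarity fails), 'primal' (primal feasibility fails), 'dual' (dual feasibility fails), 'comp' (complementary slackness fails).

Gradient of f: grad f(x) = Q x + c = (-3, 1)
Constraint values g_i(x) = a_i^T x - b_i:
  g_1((0, 3)) = 0
Stationarity residual: grad f(x) + sum_i lambda_i a_i = (1, 1)
  -> stationarity FAILS
Primal feasibility (all g_i <= 0): OK
Dual feasibility (all lambda_i >= 0): OK
Complementary slackness (lambda_i * g_i(x) = 0 for all i): OK

Verdict: the first failing condition is stationarity -> stat.

stat


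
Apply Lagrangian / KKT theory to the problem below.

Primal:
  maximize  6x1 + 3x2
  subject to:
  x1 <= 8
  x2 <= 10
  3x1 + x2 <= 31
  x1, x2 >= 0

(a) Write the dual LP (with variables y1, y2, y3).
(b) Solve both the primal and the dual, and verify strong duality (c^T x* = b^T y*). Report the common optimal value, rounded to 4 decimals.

The standard primal-dual pair for 'max c^T x s.t. A x <= b, x >= 0' is:
  Dual:  min b^T y  s.t.  A^T y >= c,  y >= 0.

So the dual LP is:
  minimize  8y1 + 10y2 + 31y3
  subject to:
    y1 + 3y3 >= 6
    y2 + y3 >= 3
    y1, y2, y3 >= 0

Solving the primal: x* = (7, 10).
  primal value c^T x* = 72.
Solving the dual: y* = (0, 1, 2).
  dual value b^T y* = 72.
Strong duality: c^T x* = b^T y*. Confirmed.

72


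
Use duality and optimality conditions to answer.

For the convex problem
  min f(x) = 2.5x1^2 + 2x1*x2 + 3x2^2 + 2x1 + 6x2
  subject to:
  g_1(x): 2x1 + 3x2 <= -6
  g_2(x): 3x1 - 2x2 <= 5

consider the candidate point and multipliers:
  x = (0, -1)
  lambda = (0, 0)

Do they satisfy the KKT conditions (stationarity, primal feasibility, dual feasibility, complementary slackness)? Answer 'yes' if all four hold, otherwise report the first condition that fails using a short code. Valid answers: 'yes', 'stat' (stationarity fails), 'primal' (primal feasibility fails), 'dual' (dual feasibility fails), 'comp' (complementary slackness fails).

Gradient of f: grad f(x) = Q x + c = (0, 0)
Constraint values g_i(x) = a_i^T x - b_i:
  g_1((0, -1)) = 3
  g_2((0, -1)) = -3
Stationarity residual: grad f(x) + sum_i lambda_i a_i = (0, 0)
  -> stationarity OK
Primal feasibility (all g_i <= 0): FAILS
Dual feasibility (all lambda_i >= 0): OK
Complementary slackness (lambda_i * g_i(x) = 0 for all i): OK

Verdict: the first failing condition is primal_feasibility -> primal.

primal


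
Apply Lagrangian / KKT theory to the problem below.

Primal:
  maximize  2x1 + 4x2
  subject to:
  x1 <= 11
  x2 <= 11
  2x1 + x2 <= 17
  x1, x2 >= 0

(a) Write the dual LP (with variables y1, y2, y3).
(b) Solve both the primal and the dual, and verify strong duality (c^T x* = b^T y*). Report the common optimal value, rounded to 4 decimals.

The standard primal-dual pair for 'max c^T x s.t. A x <= b, x >= 0' is:
  Dual:  min b^T y  s.t.  A^T y >= c,  y >= 0.

So the dual LP is:
  minimize  11y1 + 11y2 + 17y3
  subject to:
    y1 + 2y3 >= 2
    y2 + y3 >= 4
    y1, y2, y3 >= 0

Solving the primal: x* = (3, 11).
  primal value c^T x* = 50.
Solving the dual: y* = (0, 3, 1).
  dual value b^T y* = 50.
Strong duality: c^T x* = b^T y*. Confirmed.

50
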